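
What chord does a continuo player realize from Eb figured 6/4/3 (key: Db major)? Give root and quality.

The figures 6/4/3 indicate a seventh chord in second inversion.
In second inversion the root lies a fourth above the bass: a fourth above Eb in Db major is Ab.
The chord tones are Eb, Gb, Ab, C, giving Ab dominant seventh.

Ab dominant seventh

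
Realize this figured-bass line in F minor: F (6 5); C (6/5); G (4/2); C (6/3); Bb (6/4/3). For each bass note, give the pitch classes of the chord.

F, Ab, C, Db | C, Eb, G, Ab | G, Ab, C, Eb | C, Eb, Ab | Bb, Db, Eb, G

F (6/5/3): F, Ab, C, Db.
C (6/5/3): C, Eb, G, Ab.
G (6/4/2): G, Ab, C, Eb.
C (6/3): C, Eb, Ab.
Bb (6/4/3): Bb, Db, Eb, G.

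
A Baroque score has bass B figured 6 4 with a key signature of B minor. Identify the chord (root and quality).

The figures 6 4 indicate a triad in second inversion.
In second inversion the root lies a fourth above the bass: a fourth above B in B minor is E.
The chord tones are B, E, G, giving E minor.

E minor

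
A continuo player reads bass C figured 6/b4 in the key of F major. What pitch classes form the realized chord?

A fourth above C in this key is F, lowered to Fb by the flat.
A sixth above C in this key is A.

C, Fb, A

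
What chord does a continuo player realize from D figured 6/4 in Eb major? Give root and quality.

The figures 6/4 indicate a triad in second inversion.
In second inversion the root lies a fourth above the bass: a fourth above D in Eb major is G.
The chord tones are D, G, Bb, giving G minor.

G minor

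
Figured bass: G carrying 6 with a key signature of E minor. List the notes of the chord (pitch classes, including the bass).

The written figures 6 are shorthand for 6/3: the 3 is implied.
A third above G in this key is B.
A sixth above G in this key is E.
Together with the bass G, this spells E minor in first inversion.

G, B, E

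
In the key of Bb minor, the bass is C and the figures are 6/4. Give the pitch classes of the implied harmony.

C, F, Ab

A fourth above C in this key is F.
A sixth above C in this key is Ab.
Together with the bass C, this spells F minor in second inversion.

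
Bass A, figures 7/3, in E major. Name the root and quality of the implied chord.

A major seventh

The figures 7/3 indicate a seventh chord in root position.
In root position the bass is the root, so the root is A.
The chord tones are A, C#, E, G#, giving A major seventh.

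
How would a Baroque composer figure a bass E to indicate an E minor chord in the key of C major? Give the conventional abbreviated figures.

no figures

E is the root of E minor, so the chord is in root position.
A triad in root position is figured 5/3, conventionally abbreviated (no figures — root-position triad).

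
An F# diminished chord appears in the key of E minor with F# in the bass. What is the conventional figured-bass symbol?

F# is the root of F# diminished, so the chord is in root position.
A triad in root position is figured 5/3, conventionally abbreviated (no figures — root-position triad).

no figures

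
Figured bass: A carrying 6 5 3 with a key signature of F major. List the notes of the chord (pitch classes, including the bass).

A, C, E, F

A third above A in this key is C.
A fifth above A in this key is E.
A sixth above A in this key is F.
Together with the bass A, this spells F major seventh in first inversion.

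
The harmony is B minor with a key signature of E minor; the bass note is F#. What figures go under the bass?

6/4

F# is the fifth of B minor, so the chord is in second inversion.
A triad in second inversion is figured 6/4, conventionally abbreviated 6/4.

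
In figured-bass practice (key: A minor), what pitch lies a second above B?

Counting 1 letter step above B lands on C; in A minor, that letter is C.

C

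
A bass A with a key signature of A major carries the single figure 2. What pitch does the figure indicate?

B

Counting 1 letter step above A lands on B; in A major, that letter is B.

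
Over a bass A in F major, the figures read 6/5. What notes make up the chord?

A, C, E, F

The written figures 6/5 are shorthand for 6/5/3: the 3 is implied.
A third above A in this key is C.
A fifth above A in this key is E.
A sixth above A in this key is F.
Together with the bass A, this spells F major seventh in first inversion.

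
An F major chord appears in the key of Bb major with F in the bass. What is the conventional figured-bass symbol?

F is the root of F major, so the chord is in root position.
A triad in root position is figured 5/3, conventionally abbreviated (no figures — root-position triad).

no figures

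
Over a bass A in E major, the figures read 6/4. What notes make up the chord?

A, D#, F#

A fourth above A in this key is D#.
A sixth above A in this key is F#.
Together with the bass A, this spells D# diminished in second inversion.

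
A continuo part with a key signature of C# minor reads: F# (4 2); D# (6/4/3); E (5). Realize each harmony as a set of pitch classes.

F#, G#, B, D# | D#, F#, G#, B | E, G#, B

F# (6/4/2): F#, G#, B, D#.
D# (6/4/3): D#, F#, G#, B.
E (5/3): E, G#, B.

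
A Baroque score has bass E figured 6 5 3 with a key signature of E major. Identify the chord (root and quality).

The figures 6 5 3 indicate a seventh chord in first inversion.
In first inversion the root lies a sixth above the bass: a sixth above E in E major is C#.
The chord tones are E, G#, B, C#, giving C# minor seventh.

C# minor seventh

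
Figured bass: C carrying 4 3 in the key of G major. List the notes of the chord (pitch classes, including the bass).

The written figures 4 3 are shorthand for 6/4/3: the 6 is implied.
A third above C in this key is E.
A fourth above C in this key is F#.
A sixth above C in this key is A.
Together with the bass C, this spells F# half-diminished seventh in second inversion.

C, E, F#, A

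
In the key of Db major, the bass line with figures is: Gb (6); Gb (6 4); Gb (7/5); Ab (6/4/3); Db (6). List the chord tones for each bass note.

Gb, Bb, Eb | Gb, C, Eb | Gb, Bb, Db, F | Ab, C, Db, F | Db, F, Bb

Gb (6/3): Gb, Bb, Eb.
Gb (6/4): Gb, C, Eb.
Gb (7/5/3): Gb, Bb, Db, F.
Ab (6/4/3): Ab, C, Db, F.
Db (6/3): Db, F, Bb.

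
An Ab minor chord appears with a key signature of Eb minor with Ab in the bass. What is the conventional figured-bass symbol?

no figures

Ab is the root of Ab minor, so the chord is in root position.
A triad in root position is figured 5/3, conventionally abbreviated (no figures — root-position triad).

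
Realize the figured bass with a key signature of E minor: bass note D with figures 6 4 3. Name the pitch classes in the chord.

A third above D in this key is F#.
A fourth above D in this key is G.
A sixth above D in this key is B.
Together with the bass D, this spells G major seventh in second inversion.

D, F#, G, B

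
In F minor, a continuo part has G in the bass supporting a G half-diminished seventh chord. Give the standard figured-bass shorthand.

7

G is the root of G half-diminished seventh, so the chord is in root position.
A seventh chord in root position is figured 7/5/3, conventionally abbreviated 7.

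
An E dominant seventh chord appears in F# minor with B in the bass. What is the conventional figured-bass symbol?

B is the fifth of E dominant seventh, so the chord is in second inversion.
A seventh chord in second inversion is figured 6/4/3, conventionally abbreviated 4/3.

4/3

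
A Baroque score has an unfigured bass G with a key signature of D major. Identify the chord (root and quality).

An unfigured bass indicates a triad in root position.
In root position the bass is the root, so the root is G.
The chord tones are G, B, D, giving G major.

G major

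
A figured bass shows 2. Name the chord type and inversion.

2 is shorthand for 6/4/2.
Intervals of 6/4/2 above the bass form a seventh chord; the bass is the seventh, so this is third inversion.

seventh chord, third inversion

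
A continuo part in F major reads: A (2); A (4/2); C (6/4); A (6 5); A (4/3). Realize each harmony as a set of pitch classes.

A (6/4/2): A, Bb, D, F.
A (6/4/2): A, Bb, D, F.
C (6/4): C, F, A.
A (6/5/3): A, C, E, F.
A (6/4/3): A, C, D, F.

A, Bb, D, F | A, Bb, D, F | C, F, A | A, C, E, F | A, C, D, F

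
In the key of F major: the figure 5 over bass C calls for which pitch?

Counting 4 letter steps above C lands on G; in F major, that letter is G.

G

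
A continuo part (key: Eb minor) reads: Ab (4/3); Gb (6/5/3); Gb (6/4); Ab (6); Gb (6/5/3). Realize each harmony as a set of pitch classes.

Ab, Cb, Db, F | Gb, Bb, Db, Eb | Gb, Cb, Eb | Ab, Cb, F | Gb, Bb, Db, Eb

Ab (6/4/3): Ab, Cb, Db, F.
Gb (6/5/3): Gb, Bb, Db, Eb.
Gb (6/4): Gb, Cb, Eb.
Ab (6/3): Ab, Cb, F.
Gb (6/5/3): Gb, Bb, Db, Eb.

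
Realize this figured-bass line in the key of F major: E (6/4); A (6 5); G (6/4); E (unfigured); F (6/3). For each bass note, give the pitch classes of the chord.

E (6/4): E, A, C.
A (6/5/3): A, C, E, F.
G (6/4): G, C, E.
E (5/3): E, G, Bb.
F (6/3): F, A, D.

E, A, C | A, C, E, F | G, C, E | E, G, Bb | F, A, D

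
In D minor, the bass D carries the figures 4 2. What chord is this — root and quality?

The figures 4 2 indicate a seventh chord in third inversion.
In third inversion the root lies a second above the bass: a second above D in D minor is E.
The chord tones are D, E, G, Bb, giving E half-diminished seventh.

E half-diminished seventh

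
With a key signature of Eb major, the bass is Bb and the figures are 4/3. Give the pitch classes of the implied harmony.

The written figures 4/3 are shorthand for 6/4/3: the 6 is implied.
A third above Bb in this key is D.
A fourth above Bb in this key is Eb.
A sixth above Bb in this key is G.
Together with the bass Bb, this spells Eb major seventh in second inversion.

Bb, D, Eb, G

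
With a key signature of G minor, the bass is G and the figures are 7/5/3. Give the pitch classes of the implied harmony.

G, Bb, D, F

A third above G in this key is Bb.
A fifth above G in this key is D.
A seventh above G in this key is F.
Together with the bass G, this spells G minor seventh in root position.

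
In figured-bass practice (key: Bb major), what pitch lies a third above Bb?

D

Counting 2 letter steps above Bb lands on D; in Bb major, that letter is D.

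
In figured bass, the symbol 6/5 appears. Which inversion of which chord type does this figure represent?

seventh chord, first inversion

6/5 is shorthand for 6/5/3.
Intervals of 6/5/3 above the bass form a seventh chord; the bass is the third, so this is first inversion.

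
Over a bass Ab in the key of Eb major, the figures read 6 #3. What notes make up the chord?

A third above Ab in this key is C, raised to C# by the sharp.
A sixth above Ab in this key is F.

Ab, C#, F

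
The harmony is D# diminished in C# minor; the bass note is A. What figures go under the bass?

A is the fifth of D# diminished, so the chord is in second inversion.
A triad in second inversion is figured 6/4, conventionally abbreviated 6/4.

6/4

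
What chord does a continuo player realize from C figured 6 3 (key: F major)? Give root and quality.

The figures 6 3 indicate a triad in first inversion.
In first inversion the root lies a sixth above the bass: a sixth above C in F major is A.
The chord tones are C, E, A, giving A minor.

A minor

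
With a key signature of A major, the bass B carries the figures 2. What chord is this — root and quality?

C# minor seventh

The figures 2 indicate a seventh chord in third inversion.
In third inversion the root lies a second above the bass: a second above B in A major is C#.
The chord tones are B, C#, E, G#, giving C# minor seventh.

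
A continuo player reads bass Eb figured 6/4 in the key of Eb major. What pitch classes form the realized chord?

Eb, Ab, C

A fourth above Eb in this key is Ab.
A sixth above Eb in this key is C.
Together with the bass Eb, this spells Ab major in second inversion.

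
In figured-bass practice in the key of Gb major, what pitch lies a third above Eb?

Counting 2 letter steps above Eb lands on G; in Gb major, that letter is Gb.

Gb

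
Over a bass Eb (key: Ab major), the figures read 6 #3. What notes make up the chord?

Eb, G#, C

A third above Eb in this key is G, raised to G# by the sharp.
A sixth above Eb in this key is C.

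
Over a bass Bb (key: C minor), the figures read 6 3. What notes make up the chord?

A third above Bb in this key is D.
A sixth above Bb in this key is G.
Together with the bass Bb, this spells G minor in first inversion.

Bb, D, G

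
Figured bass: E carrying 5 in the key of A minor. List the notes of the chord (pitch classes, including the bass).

The written figures 5 are shorthand for 5/3: the 3 is implied.
A third above E in this key is G.
A fifth above E in this key is B.
Together with the bass E, this spells E minor in root position.

E, G, B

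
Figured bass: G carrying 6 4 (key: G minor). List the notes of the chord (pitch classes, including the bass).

G, C, Eb

A fourth above G in this key is C.
A sixth above G in this key is Eb.
Together with the bass G, this spells C minor in second inversion.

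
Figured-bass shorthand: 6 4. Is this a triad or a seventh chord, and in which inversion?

Intervals of 6/4 above the bass form a triad; the bass is the fifth, so this is second inversion.

triad, second inversion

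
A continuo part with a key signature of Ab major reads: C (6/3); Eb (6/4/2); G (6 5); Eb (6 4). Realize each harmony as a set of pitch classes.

C, Eb, Ab | Eb, F, Ab, C | G, Bb, Db, Eb | Eb, Ab, C

C (6/3): C, Eb, Ab.
Eb (6/4/2): Eb, F, Ab, C.
G (6/5/3): G, Bb, Db, Eb.
Eb (6/4): Eb, Ab, C.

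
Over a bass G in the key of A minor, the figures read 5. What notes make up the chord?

G, B, D

The written figures 5 are shorthand for 5/3: the 3 is implied.
A third above G in this key is B.
A fifth above G in this key is D.
Together with the bass G, this spells G major in root position.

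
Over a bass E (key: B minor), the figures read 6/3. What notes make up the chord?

A third above E in this key is G.
A sixth above E in this key is C#.
Together with the bass E, this spells C# diminished in first inversion.

E, G, C#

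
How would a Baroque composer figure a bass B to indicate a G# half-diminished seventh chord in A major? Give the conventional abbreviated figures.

6/5

B is the third of G# half-diminished seventh, so the chord is in first inversion.
A seventh chord in first inversion is figured 6/5/3, conventionally abbreviated 6/5.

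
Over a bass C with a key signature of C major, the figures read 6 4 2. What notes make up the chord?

A second above C in this key is D.
A fourth above C in this key is F.
A sixth above C in this key is A.
Together with the bass C, this spells D minor seventh in third inversion.

C, D, F, A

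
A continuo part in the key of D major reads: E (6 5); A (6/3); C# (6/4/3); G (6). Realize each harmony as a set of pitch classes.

E, G, B, C# | A, C#, F# | C#, E, F#, A | G, B, E

E (6/5/3): E, G, B, C#.
A (6/3): A, C#, F#.
C# (6/4/3): C#, E, F#, A.
G (6/3): G, B, E.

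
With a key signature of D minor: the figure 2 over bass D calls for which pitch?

E

Counting 1 letter step above D lands on E; in D minor, that letter is E.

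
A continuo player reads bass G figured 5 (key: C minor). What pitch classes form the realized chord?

G, Bb, D

The written figures 5 are shorthand for 5/3: the 3 is implied.
A third above G in this key is Bb.
A fifth above G in this key is D.
Together with the bass G, this spells G minor in root position.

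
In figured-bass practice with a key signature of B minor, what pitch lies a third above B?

Counting 2 letter steps above B lands on D; in B minor, that letter is D.

D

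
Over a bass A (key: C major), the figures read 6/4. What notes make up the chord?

A, D, F

A fourth above A in this key is D.
A sixth above A in this key is F.
Together with the bass A, this spells D minor in second inversion.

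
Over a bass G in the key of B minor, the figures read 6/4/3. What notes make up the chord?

G, B, C#, E

A third above G in this key is B.
A fourth above G in this key is C#.
A sixth above G in this key is E.
Together with the bass G, this spells C# half-diminished seventh in second inversion.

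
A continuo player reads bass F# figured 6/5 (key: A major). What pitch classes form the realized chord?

The written figures 6/5 are shorthand for 6/5/3: the 3 is implied.
A third above F# in this key is A.
A fifth above F# in this key is C#.
A sixth above F# in this key is D.
Together with the bass F#, this spells D major seventh in first inversion.

F#, A, C#, D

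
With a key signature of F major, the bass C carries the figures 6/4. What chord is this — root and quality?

The figures 6/4 indicate a triad in second inversion.
In second inversion the root lies a fourth above the bass: a fourth above C in F major is F.
The chord tones are C, F, A, giving F major.

F major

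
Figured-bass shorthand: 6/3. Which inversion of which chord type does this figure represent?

triad, first inversion

Intervals of 6/3 above the bass form a triad; the bass is the third, so this is first inversion.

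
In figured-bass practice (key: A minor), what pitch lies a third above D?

F

Counting 2 letter steps above D lands on F; in A minor, that letter is F.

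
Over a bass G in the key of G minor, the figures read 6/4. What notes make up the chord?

A fourth above G in this key is C.
A sixth above G in this key is Eb.
Together with the bass G, this spells C minor in second inversion.

G, C, Eb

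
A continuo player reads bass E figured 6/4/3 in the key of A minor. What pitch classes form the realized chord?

E, G, A, C

A third above E in this key is G.
A fourth above E in this key is A.
A sixth above E in this key is C.
Together with the bass E, this spells A minor seventh in second inversion.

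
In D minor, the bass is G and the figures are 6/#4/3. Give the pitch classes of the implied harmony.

A third above G in this key is Bb.
A fourth above G in this key is C, raised to C# by the sharp.
A sixth above G in this key is E.
Together with the bass G, this spells C# diminished seventh in second inversion.

G, Bb, C#, E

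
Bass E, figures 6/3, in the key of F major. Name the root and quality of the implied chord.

The figures 6/3 indicate a triad in first inversion.
In first inversion the root lies a sixth above the bass: a sixth above E in F major is C.
The chord tones are E, G, C, giving C major.

C major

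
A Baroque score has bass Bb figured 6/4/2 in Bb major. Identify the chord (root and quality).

C minor seventh

The figures 6/4/2 indicate a seventh chord in third inversion.
In third inversion the root lies a second above the bass: a second above Bb in Bb major is C.
The chord tones are Bb, C, Eb, G, giving C minor seventh.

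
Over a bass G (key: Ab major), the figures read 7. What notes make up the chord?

The written figures 7 are shorthand for 7/5/3: the 5/3 are implied.
A third above G in this key is Bb.
A fifth above G in this key is Db.
A seventh above G in this key is F.
Together with the bass G, this spells G half-diminished seventh in root position.

G, Bb, Db, F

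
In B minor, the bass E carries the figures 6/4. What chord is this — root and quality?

A major

The figures 6/4 indicate a triad in second inversion.
In second inversion the root lies a fourth above the bass: a fourth above E in B minor is A.
The chord tones are E, A, C#, giving A major.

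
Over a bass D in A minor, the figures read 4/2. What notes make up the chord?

The written figures 4/2 are shorthand for 6/4/2: the 6 is implied.
A second above D in this key is E.
A fourth above D in this key is G.
A sixth above D in this key is B.
Together with the bass D, this spells E minor seventh in third inversion.

D, E, G, B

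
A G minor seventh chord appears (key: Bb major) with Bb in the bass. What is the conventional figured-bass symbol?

6/5

Bb is the third of G minor seventh, so the chord is in first inversion.
A seventh chord in first inversion is figured 6/5/3, conventionally abbreviated 6/5.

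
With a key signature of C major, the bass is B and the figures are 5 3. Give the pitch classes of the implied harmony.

A third above B in this key is D.
A fifth above B in this key is F.
Together with the bass B, this spells B diminished in root position.

B, D, F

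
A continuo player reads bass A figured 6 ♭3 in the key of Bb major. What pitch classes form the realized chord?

A third above A in this key is C, lowered to Cb by the flat.
A sixth above A in this key is F.

A, Cb, F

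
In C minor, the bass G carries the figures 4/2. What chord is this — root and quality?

The figures 4/2 indicate a seventh chord in third inversion.
In third inversion the root lies a second above the bass: a second above G in C minor is Ab.
The chord tones are G, Ab, C, Eb, giving Ab major seventh.

Ab major seventh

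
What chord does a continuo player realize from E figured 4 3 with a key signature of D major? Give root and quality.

A dominant seventh

The figures 4 3 indicate a seventh chord in second inversion.
In second inversion the root lies a fourth above the bass: a fourth above E in D major is A.
The chord tones are E, G, A, C#, giving A dominant seventh.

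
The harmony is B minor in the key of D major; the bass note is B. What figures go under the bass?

no figures

B is the root of B minor, so the chord is in root position.
A triad in root position is figured 5/3, conventionally abbreviated (no figures — root-position triad).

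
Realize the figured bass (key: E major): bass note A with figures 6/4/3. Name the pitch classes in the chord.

A third above A in this key is C#.
A fourth above A in this key is D#.
A sixth above A in this key is F#.
Together with the bass A, this spells D# half-diminished seventh in second inversion.

A, C#, D#, F#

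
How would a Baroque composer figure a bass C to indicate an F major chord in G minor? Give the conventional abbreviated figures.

6/4

C is the fifth of F major, so the chord is in second inversion.
A triad in second inversion is figured 6/4, conventionally abbreviated 6/4.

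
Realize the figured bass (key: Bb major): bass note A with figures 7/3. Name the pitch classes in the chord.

A, C, Eb, G

The written figures 7/3 are shorthand for 7/5/3: the 5 is implied.
A third above A in this key is C.
A fifth above A in this key is Eb.
A seventh above A in this key is G.
Together with the bass A, this spells A half-diminished seventh in root position.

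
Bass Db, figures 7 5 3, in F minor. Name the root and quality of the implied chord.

The figures 7 5 3 indicate a seventh chord in root position.
In root position the bass is the root, so the root is Db.
The chord tones are Db, F, Ab, C, giving Db major seventh.

Db major seventh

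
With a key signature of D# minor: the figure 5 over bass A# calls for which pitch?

E#

Counting 4 letter steps above A# lands on E; in D# minor, that letter is E#.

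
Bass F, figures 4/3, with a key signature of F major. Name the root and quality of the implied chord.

Bb major seventh

The figures 4/3 indicate a seventh chord in second inversion.
In second inversion the root lies a fourth above the bass: a fourth above F in F major is Bb.
The chord tones are F, A, Bb, D, giving Bb major seventh.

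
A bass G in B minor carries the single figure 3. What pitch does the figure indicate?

Counting 2 letter steps above G lands on B; in B minor, that letter is B.

B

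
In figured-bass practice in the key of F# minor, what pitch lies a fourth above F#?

Counting 3 letter steps above F# lands on B; in F# minor, that letter is B.

B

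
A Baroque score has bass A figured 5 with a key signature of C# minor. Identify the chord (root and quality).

A major

The figures 5 indicate a triad in root position.
In root position the bass is the root, so the root is A.
The chord tones are A, C#, E, giving A major.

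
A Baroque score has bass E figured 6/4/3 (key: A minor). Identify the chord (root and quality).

A minor seventh

The figures 6/4/3 indicate a seventh chord in second inversion.
In second inversion the root lies a fourth above the bass: a fourth above E in A minor is A.
The chord tones are E, G, A, C, giving A minor seventh.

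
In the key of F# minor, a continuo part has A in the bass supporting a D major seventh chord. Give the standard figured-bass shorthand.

4/3

A is the fifth of D major seventh, so the chord is in second inversion.
A seventh chord in second inversion is figured 6/4/3, conventionally abbreviated 4/3.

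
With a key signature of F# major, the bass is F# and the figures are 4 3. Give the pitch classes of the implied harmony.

F#, A#, B, D#

The written figures 4 3 are shorthand for 6/4/3: the 6 is implied.
A third above F# in this key is A#.
A fourth above F# in this key is B.
A sixth above F# in this key is D#.
Together with the bass F#, this spells B major seventh in second inversion.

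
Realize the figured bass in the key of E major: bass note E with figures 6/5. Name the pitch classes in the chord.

E, G#, B, C#

The written figures 6/5 are shorthand for 6/5/3: the 3 is implied.
A third above E in this key is G#.
A fifth above E in this key is B.
A sixth above E in this key is C#.
Together with the bass E, this spells C# minor seventh in first inversion.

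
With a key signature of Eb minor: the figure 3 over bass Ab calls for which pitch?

Cb

Counting 2 letter steps above Ab lands on C; in Eb minor, that letter is Cb.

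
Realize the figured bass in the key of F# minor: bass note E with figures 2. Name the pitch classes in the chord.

The written figures 2 are shorthand for 6/4/2: the 6/4 are implied.
A second above E in this key is F#.
A fourth above E in this key is A.
A sixth above E in this key is C#.
Together with the bass E, this spells F# minor seventh in third inversion.

E, F#, A, C#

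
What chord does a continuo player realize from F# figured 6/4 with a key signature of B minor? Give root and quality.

The figures 6/4 indicate a triad in second inversion.
In second inversion the root lies a fourth above the bass: a fourth above F# in B minor is B.
The chord tones are F#, B, D, giving B minor.

B minor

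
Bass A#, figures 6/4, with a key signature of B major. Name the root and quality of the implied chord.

D# minor

The figures 6/4 indicate a triad in second inversion.
In second inversion the root lies a fourth above the bass: a fourth above A# in B major is D#.
The chord tones are A#, D#, F#, giving D# minor.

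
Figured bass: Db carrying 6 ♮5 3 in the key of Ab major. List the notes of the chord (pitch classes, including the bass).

A third above Db in this key is F.
A fifth above Db in this key is Ab, made natural (A) by the ♮ figure.
A sixth above Db in this key is Bb.
Together with the bass Db, this spells Bb minor-major seventh in first inversion.

Db, F, A, Bb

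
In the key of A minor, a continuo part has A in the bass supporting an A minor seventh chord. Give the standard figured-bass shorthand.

A is the root of A minor seventh, so the chord is in root position.
A seventh chord in root position is figured 7/5/3, conventionally abbreviated 7.

7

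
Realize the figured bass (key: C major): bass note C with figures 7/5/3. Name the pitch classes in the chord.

C, E, G, B

A third above C in this key is E.
A fifth above C in this key is G.
A seventh above C in this key is B.
Together with the bass C, this spells C major seventh in root position.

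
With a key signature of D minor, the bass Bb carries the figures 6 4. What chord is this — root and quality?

E diminished

The figures 6 4 indicate a triad in second inversion.
In second inversion the root lies a fourth above the bass: a fourth above Bb in D minor is E.
The chord tones are Bb, E, G, giving E diminished.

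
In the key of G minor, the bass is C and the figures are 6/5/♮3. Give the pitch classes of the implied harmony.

C, E, G, A

A third above C in this key is Eb, made natural (E) by the ♮ figure.
A fifth above C in this key is G.
A sixth above C in this key is A.
Together with the bass C, this spells A minor seventh in first inversion.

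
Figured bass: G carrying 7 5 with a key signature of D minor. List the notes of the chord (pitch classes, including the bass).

G, Bb, D, F

The written figures 7 5 are shorthand for 7/5/3: the 3 is implied.
A third above G in this key is Bb.
A fifth above G in this key is D.
A seventh above G in this key is F.
Together with the bass G, this spells G minor seventh in root position.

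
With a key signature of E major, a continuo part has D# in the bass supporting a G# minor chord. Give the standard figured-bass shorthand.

6/4

D# is the fifth of G# minor, so the chord is in second inversion.
A triad in second inversion is figured 6/4, conventionally abbreviated 6/4.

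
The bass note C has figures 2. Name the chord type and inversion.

seventh chord, third inversion

2 is shorthand for 6/4/2.
Intervals of 6/4/2 above the bass form a seventh chord; the bass is the seventh, so this is third inversion.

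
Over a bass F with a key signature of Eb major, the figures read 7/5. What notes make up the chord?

The written figures 7/5 are shorthand for 7/5/3: the 3 is implied.
A third above F in this key is Ab.
A fifth above F in this key is C.
A seventh above F in this key is Eb.
Together with the bass F, this spells F minor seventh in root position.

F, Ab, C, Eb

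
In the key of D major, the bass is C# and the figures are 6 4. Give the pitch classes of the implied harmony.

A fourth above C# in this key is F#.
A sixth above C# in this key is A.
Together with the bass C#, this spells F# minor in second inversion.

C#, F#, A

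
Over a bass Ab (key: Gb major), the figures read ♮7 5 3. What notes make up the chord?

Ab, Cb, Eb, G

A third above Ab in this key is Cb.
A fifth above Ab in this key is Eb.
A seventh above Ab in this key is Gb, made natural (G) by the ♮ figure.
Together with the bass Ab, this spells Ab minor-major seventh in root position.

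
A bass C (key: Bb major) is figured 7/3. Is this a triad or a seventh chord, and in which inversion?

seventh chord, root position

7/3 is shorthand for 7/5/3.
Intervals of 7/5/3 above the bass form a seventh chord; the bass is the root, so this is root position.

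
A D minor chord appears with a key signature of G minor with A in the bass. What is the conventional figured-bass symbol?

6/4

A is the fifth of D minor, so the chord is in second inversion.
A triad in second inversion is figured 6/4, conventionally abbreviated 6/4.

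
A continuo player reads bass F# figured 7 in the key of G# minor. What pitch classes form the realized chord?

The written figures 7 are shorthand for 7/5/3: the 5/3 are implied.
A third above F# in this key is A#.
A fifth above F# in this key is C#.
A seventh above F# in this key is E.
Together with the bass F#, this spells F# dominant seventh in root position.

F#, A#, C#, E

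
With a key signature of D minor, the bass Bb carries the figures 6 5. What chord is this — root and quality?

G minor seventh

The figures 6 5 indicate a seventh chord in first inversion.
In first inversion the root lies a sixth above the bass: a sixth above Bb in D minor is G.
The chord tones are Bb, D, F, G, giving G minor seventh.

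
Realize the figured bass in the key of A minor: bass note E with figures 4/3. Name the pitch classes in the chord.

E, G, A, C

The written figures 4/3 are shorthand for 6/4/3: the 6 is implied.
A third above E in this key is G.
A fourth above E in this key is A.
A sixth above E in this key is C.
Together with the bass E, this spells A minor seventh in second inversion.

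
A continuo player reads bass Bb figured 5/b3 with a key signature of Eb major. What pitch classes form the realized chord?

A third above Bb in this key is D, lowered to Db by the flat.
A fifth above Bb in this key is F.
Together with the bass Bb, this spells Bb minor in root position.

Bb, Db, F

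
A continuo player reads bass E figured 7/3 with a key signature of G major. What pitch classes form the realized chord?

The written figures 7/3 are shorthand for 7/5/3: the 5 is implied.
A third above E in this key is G.
A fifth above E in this key is B.
A seventh above E in this key is D.
Together with the bass E, this spells E minor seventh in root position.

E, G, B, D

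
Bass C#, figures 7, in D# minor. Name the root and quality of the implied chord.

The figures 7 indicate a seventh chord in root position.
In root position the bass is the root, so the root is C#.
The chord tones are C#, E#, G#, B, giving C# dominant seventh.

C# dominant seventh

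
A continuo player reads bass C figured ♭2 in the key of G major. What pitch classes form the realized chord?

C, Db, F#, A

The written figures ♭2 are shorthand for 6/4/2: the 6/4 are implied.
A second above C in this key is D, lowered to Db by the flat.
A fourth above C in this key is F#.
A sixth above C in this key is A.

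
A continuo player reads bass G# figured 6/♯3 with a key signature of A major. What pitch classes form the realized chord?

G#, B#, E

A third above G# in this key is B, raised to B# by the sharp.
A sixth above G# in this key is E.
Together with the bass G#, this spells E augmented in first inversion.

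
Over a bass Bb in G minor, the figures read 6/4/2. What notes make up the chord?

A second above Bb in this key is C.
A fourth above Bb in this key is Eb.
A sixth above Bb in this key is G.
Together with the bass Bb, this spells C minor seventh in third inversion.

Bb, C, Eb, G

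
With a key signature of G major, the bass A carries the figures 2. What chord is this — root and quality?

The figures 2 indicate a seventh chord in third inversion.
In third inversion the root lies a second above the bass: a second above A in G major is B.
The chord tones are A, B, D, F#, giving B minor seventh.

B minor seventh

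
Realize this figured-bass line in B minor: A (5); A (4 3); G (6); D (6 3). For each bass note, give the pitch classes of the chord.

A (5/3): A, C#, E.
A (6/4/3): A, C#, D, F#.
G (6/3): G, B, E.
D (6/3): D, F#, B.

A, C#, E | A, C#, D, F# | G, B, E | D, F#, B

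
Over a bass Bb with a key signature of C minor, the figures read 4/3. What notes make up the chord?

The written figures 4/3 are shorthand for 6/4/3: the 6 is implied.
A third above Bb in this key is D.
A fourth above Bb in this key is Eb.
A sixth above Bb in this key is G.
Together with the bass Bb, this spells Eb major seventh in second inversion.

Bb, D, Eb, G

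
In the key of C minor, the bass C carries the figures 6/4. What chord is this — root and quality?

F minor

The figures 6/4 indicate a triad in second inversion.
In second inversion the root lies a fourth above the bass: a fourth above C in C minor is F.
The chord tones are C, F, Ab, giving F minor.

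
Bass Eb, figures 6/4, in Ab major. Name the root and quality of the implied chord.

Ab major

The figures 6/4 indicate a triad in second inversion.
In second inversion the root lies a fourth above the bass: a fourth above Eb in Ab major is Ab.
The chord tones are Eb, Ab, C, giving Ab major.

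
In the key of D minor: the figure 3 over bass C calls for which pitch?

E

Counting 2 letter steps above C lands on E; in D minor, that letter is E.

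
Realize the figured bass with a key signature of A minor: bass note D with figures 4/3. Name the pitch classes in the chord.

D, F, G, B

The written figures 4/3 are shorthand for 6/4/3: the 6 is implied.
A third above D in this key is F.
A fourth above D in this key is G.
A sixth above D in this key is B.
Together with the bass D, this spells G dominant seventh in second inversion.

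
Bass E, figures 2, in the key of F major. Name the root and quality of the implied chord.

F major seventh

The figures 2 indicate a seventh chord in third inversion.
In third inversion the root lies a second above the bass: a second above E in F major is F.
The chord tones are E, F, A, C, giving F major seventh.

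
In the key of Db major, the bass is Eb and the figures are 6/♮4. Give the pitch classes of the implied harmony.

Eb, A, C

A fourth above Eb in this key is Ab, made natural (A) by the ♮ figure.
A sixth above Eb in this key is C.
Together with the bass Eb, this spells A diminished in second inversion.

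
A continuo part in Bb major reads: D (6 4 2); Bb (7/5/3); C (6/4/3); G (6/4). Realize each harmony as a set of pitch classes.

D (6/4/2): D, Eb, G, Bb.
Bb (7/5/3): Bb, D, F, A.
C (6/4/3): C, Eb, F, A.
G (6/4): G, C, Eb.

D, Eb, G, Bb | Bb, D, F, A | C, Eb, F, A | G, C, Eb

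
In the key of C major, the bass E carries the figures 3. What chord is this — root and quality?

E minor

The figures 3 indicate a triad in root position.
In root position the bass is the root, so the root is E.
The chord tones are E, G, B, giving E minor.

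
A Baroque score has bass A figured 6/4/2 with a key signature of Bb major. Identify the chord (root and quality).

The figures 6/4/2 indicate a seventh chord in third inversion.
In third inversion the root lies a second above the bass: a second above A in Bb major is Bb.
The chord tones are A, Bb, D, F, giving Bb major seventh.

Bb major seventh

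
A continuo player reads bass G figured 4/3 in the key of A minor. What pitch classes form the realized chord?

G, B, C, E

The written figures 4/3 are shorthand for 6/4/3: the 6 is implied.
A third above G in this key is B.
A fourth above G in this key is C.
A sixth above G in this key is E.
Together with the bass G, this spells C major seventh in second inversion.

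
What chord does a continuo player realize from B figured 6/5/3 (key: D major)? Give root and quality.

G major seventh

The figures 6/5/3 indicate a seventh chord in first inversion.
In first inversion the root lies a sixth above the bass: a sixth above B in D major is G.
The chord tones are B, D, F#, G, giving G major seventh.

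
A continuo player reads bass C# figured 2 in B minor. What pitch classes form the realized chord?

The written figures 2 are shorthand for 6/4/2: the 6/4 are implied.
A second above C# in this key is D.
A fourth above C# in this key is F#.
A sixth above C# in this key is A.
Together with the bass C#, this spells D major seventh in third inversion.

C#, D, F#, A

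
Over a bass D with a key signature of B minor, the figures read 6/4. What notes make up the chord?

D, G, B

A fourth above D in this key is G.
A sixth above D in this key is B.
Together with the bass D, this spells G major in second inversion.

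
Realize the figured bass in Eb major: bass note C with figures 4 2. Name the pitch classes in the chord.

C, D, F, Ab

The written figures 4 2 are shorthand for 6/4/2: the 6 is implied.
A second above C in this key is D.
A fourth above C in this key is F.
A sixth above C in this key is Ab.
Together with the bass C, this spells D half-diminished seventh in third inversion.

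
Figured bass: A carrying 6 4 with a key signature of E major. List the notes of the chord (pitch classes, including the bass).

A fourth above A in this key is D#.
A sixth above A in this key is F#.
Together with the bass A, this spells D# diminished in second inversion.

A, D#, F#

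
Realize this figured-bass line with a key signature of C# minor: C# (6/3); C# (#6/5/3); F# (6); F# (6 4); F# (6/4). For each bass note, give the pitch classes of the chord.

C# (6/3): C#, E, A.
C# (#6/5/3): C#, E, G#, A#.
F# (6/3): F#, A, D#.
F# (6/4): F#, B, D#.
F# (6/4): F#, B, D#.

C#, E, A | C#, E, G#, A# | F#, A, D# | F#, B, D# | F#, B, D#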